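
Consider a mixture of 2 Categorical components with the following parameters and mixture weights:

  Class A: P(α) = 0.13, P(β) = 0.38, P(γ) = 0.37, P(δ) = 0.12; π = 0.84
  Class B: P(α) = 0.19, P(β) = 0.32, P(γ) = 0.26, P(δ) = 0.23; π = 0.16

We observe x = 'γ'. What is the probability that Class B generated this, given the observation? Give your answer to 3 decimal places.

By Bayes' theorem, P(k | x) = π_k f_k(x) / Σ_j π_j f_j(x).
Categorical probabilities:
  p_A = P(γ | comp) = 0.37
  p_B = P(γ | comp) = 0.26
Unnormalised posteriors:
  π_A·p_A = 0.84 × 0.37 = 0.3108
  π_B·p_B = 0.16 × 0.26 = 0.0416
Marginal: 0.3108 + 0.0416 = 0.3524
So the posterior for Class B is 0.0416 / 0.3524 ≈ 0.118.

0.118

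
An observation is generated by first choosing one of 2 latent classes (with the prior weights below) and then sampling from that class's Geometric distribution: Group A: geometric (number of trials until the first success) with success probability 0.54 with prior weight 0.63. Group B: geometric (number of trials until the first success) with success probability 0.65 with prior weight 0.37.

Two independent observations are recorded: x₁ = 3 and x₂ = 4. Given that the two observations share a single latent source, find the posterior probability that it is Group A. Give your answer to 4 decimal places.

0.8217

P(component k | x) = w_k·f_k(x) / marginal(x), where marginal(x) = Σ_j w_j·f_j(x).
Since both observations come from the same component, the likelihood for component k is f_k(x₁)·f_k(x₂).
  p_A = [0.114264] × [0.0525614] = 0.00600588
  p_B = [0.079625] × [0.0278687] = 0.00221905
Multiply by the mixture weights:
  w_A·p_A = 0.63 × 0.00600588 = 0.0037837
  w_B·p_B = 0.37 × 0.00221905 = 0.000821048
Marginal: 0.0037837 + 0.000821048 = 0.00460475
So the posterior for Group A is 0.0037837 / 0.00460475 ≈ 0.8217.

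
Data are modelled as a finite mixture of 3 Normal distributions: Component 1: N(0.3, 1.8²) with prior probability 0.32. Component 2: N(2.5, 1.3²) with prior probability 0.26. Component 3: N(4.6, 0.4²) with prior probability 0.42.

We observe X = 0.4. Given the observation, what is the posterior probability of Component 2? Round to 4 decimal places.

The responsibility of component k is P(Z=k) f_k(x) divided by Σ_j P(Z=j) f_j(x).
Normal densities:
  p_1 = 0.221293
  p_2 = 0.0832392
  p_3 = 1.14384e-24
Weight by the priors:
  P(Z=1)·p_1 = 0.32 × 0.221293 = 0.0708137
  P(Z=2)·p_2 = 0.26 × 0.0832392 = 0.0216422
  P(Z=3)·p_3 = 0.42 × 1.14384e-24 = 4.80414e-25
Normaliser: 0.0708137 + 0.0216422 + 4.80414e-25 = 0.0924559
P(Component 2 | data) ≈ 0.2341

0.2341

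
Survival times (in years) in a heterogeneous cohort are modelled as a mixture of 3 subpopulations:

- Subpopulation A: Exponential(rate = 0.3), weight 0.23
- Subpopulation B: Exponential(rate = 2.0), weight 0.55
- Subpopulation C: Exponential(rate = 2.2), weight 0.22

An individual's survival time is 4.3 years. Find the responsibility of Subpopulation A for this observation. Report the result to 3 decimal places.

Posterior ∝ prior × likelihood, so P(k | x) ∝ π_k f_k(x); normalise over all components.
Evaluate each component's likelihood at the observed value:
  p_A = 0.3·e^(−0.3·4.3) = 0.3·e^(−1.2900) = 0.0825812
  p_B = 2.0·e^(−2.0·4.3) = 2.0·e^(−8.6000) = 0.000368212
  p_C = 2.2·e^(−2.2·4.3) = 2.2·e^(−9.4600) = 0.000171395
Prior × likelihood for each component:
  π_A·p_A = 0.23 × 0.0825812 = 0.0189937
  π_B·p_B = 0.55 × 0.000368212 = 0.000202516
  π_C·p_C = 0.22 × 0.000171395 = 3.77068e-05
Evidence: 0.0189937 + 0.000202516 + 3.77068e-05 = 0.0192339
So the posterior for Subpopulation A is 0.0189937 / 0.0192339 ≈ 0.988.

0.988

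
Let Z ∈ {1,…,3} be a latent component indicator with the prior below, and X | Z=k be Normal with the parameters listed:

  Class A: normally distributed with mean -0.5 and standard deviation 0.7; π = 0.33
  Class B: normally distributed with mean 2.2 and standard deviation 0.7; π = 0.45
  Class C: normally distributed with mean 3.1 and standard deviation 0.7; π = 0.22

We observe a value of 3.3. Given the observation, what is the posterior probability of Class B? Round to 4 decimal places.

Posterior ∝ prior × likelihood, so P(k | x) ∝ π_k f_k(x); normalise over all components.
Component likelihoods at x = 3.3:
  L_A = (1/(0.7·√(2π)))·exp(−(3.3−-0.5)²/(2·0.7²)) = 0.569918·exp(-14.73469) = 2.27309e-07
  L_B = (1/(0.7·√(2π)))·exp(−(3.3−2.2)²/(2·0.7²)) = 0.569918·exp(-1.23469) = 0.165803
  L_C = (1/(0.7·√(2π)))·exp(−(3.3−3.1)²/(2·0.7²)) = 0.569918·exp(-0.04082) = 0.547124
Weight by the priors:
  π_A·L_A = 0.33 × 2.27309e-07 = 7.50118e-08
  π_B·L_B = 0.45 × 0.165803 = 0.0746112
  π_C·L_C = 0.22 × 0.547124 = 0.120367
Normaliser: 7.50118e-08 + 0.0746112 + 0.120367 = 0.194979
P(Class B | data) ≈ 0.3827

0.3827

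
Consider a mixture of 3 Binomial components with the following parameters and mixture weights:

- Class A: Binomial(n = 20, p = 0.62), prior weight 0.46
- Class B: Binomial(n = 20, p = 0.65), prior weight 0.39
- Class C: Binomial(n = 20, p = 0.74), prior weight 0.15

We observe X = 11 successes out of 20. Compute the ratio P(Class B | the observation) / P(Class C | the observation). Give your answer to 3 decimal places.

Since P(k|x) ∝ π_k f_k(x), the posterior odds are π_i f_i(x) / (π_j f_j(x)).
Component likelihoods at x = 11 successes out of 20:
  L_A = C(20,11)·0.62^11·0.38^9 = 167960·0.00520366·0.000165216 = 0.1444
  L_B = C(20,11)·0.65^11·0.35^9 = 167960·0.00875078·7.88156e-05 = 0.115842
  L_C = C(20,11)·0.74^11·0.26^9 = 167960·0.0364375·5.4295e-06 = 0.0332288
Odds = (0.39/0.15) × (0.115842/0.0332288) = 2.6 × 3.48618 ≈ 9.064

9.064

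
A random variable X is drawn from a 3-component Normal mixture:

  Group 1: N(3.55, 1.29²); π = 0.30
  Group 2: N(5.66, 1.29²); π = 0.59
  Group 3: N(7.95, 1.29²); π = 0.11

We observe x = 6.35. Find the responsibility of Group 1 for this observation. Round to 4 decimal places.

0.0482

Posterior ∝ prior × likelihood, so P(k | x) ∝ w_k f_k(x); normalise over all components.
Component likelihoods at x = 6.35:
  f_1 = (1/(1.29·√(2π)))·exp(−(6.35−3.55)²/(2·1.29²)) = 0.309258·exp(-2.35563) = 0.0293281
  f_2 = (1/(1.29·√(2π)))·exp(−(6.35−5.66)²/(2·1.29²)) = 0.309258·exp(-0.14305) = 0.268037
  f_3 = (1/(1.29·√(2π)))·exp(−(6.35−7.95)²/(2·1.29²)) = 0.309258·exp(-0.76918) = 0.143307
Multiply by the mixture weights:
  w_1·f_1 = 0.30 × 0.0293281 = 0.00879844
  w_2·f_2 = 0.59 × 0.268037 = 0.158142
  w_3·f_3 = 0.11 × 0.143307 = 0.0157638
Denominator: 0.00879844 + 0.158142 + 0.0157638 = 0.182704
P(Group 1 | x) ≈ 0.0482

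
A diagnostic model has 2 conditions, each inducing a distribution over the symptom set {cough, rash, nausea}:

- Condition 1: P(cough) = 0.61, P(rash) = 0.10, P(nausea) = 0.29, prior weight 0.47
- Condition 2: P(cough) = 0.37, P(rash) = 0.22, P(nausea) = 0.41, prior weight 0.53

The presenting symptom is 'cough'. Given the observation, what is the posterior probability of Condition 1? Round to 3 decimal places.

0.594

By Bayes' theorem, P(k | x) = P(Z=k) f_k(x) / Σ_j P(Z=j) f_j(x).
Component likelihoods at x = 'cough':
  p_1 = 0.61
  p_2 = 0.37
Weight by the priors:
  P(Z=1)·p_1 = 0.47 × 0.61 = 0.2867
  P(Z=2)·p_2 = 0.53 × 0.37 = 0.1961
Sum: 0.2867 + 0.1961 = 0.4828
Responsibility of Condition 1: 0.2867 / 0.4828 ≈ 0.594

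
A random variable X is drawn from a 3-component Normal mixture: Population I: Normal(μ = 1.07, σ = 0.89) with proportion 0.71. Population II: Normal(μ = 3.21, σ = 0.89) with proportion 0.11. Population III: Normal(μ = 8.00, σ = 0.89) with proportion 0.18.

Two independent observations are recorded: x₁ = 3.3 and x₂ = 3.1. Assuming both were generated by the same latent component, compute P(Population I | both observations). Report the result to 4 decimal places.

By Bayes' theorem, P(k | x) = π_k f_k(x) / Σ_j π_j f_j(x).
Since both observations come from the same component, the likelihood for component k is f_k(x₁)·f_k(x₂).
  L_I = [0.0194197] × [0.0332515] = 0.000645736
  L_II = [0.445964] × [0.444839] = 0.198382
  L_III = [3.94222e-07] × [1.17325e-07] = 4.62521e-14
Unnormalised posteriors:
  π_I·L_I = 0.71 × 0.000645736 = 0.000458472
  π_II·L_II = 0.11 × 0.198382 = 0.021822
  π_III·L_III = 0.18 × 4.62521e-14 = 8.32537e-15
Sum: 0.000458472 + 0.021822 + 8.32537e-15 = 0.0222805
P(Population I | x₁, x₂) = 0.000458472 / 0.0222805 ≈ 0.0206

0.0206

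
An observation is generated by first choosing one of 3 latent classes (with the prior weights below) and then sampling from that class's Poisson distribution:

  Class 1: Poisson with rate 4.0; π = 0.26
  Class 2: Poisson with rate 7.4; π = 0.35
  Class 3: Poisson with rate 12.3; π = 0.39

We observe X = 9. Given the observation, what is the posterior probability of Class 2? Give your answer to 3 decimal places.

0.529

By Bayes' theorem, P(k | x) = π_k f_k(x) / Σ_j π_j f_j(x).
Component likelihoods at x = 9:
  f_1 = e^(−4.0)·4.0^9/9! = 0.0132312
  f_2 = e^(−7.4)·7.4^9/9! = 0.112084
  f_3 = e^(−12.3)·12.3^9/9! = 0.0808278
Unnormalised posteriors:
  π_1·f_1 = 0.26 × 0.0132312 = 0.00344011
  π_2·f_2 = 0.35 × 0.112084 = 0.0392294
  π_3·f_3 = 0.39 × 0.0808278 = 0.0315228
Evidence: 0.00344011 + 0.0392294 + 0.0315228 = 0.0741923
So the posterior for Class 2 is 0.0392294 / 0.0741923 ≈ 0.529.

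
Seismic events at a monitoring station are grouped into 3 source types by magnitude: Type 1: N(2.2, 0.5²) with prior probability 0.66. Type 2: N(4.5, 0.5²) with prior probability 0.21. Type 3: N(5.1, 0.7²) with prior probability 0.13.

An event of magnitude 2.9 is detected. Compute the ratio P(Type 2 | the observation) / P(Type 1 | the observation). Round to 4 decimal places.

Since P(k|x) ∝ π_k f_k(x), the posterior odds are π_i f_i(x) / (π_j f_j(x)).
Normal densities:
  f_1 = 0.299455
  f_2 = 0.00476818
  f_3 = 0.00408253
Odds = (0.21/0.66) × (0.00476818/0.299455) = 0.318182 × 0.0159229 ≈ 0.0051

0.0051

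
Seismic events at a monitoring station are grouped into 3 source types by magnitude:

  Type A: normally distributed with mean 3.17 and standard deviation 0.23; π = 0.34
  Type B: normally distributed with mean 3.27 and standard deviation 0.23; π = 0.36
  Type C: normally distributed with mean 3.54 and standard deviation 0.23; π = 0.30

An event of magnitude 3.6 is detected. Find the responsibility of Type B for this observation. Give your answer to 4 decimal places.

P(component k | x) = π_k·f_k(x) / marginal(x), where marginal(x) = Σ_j π_j·f_j(x).
Normal densities:
  p_A = (1/(0.23·√(2π)))·exp(−(3.6−3.17)²/(2·0.23²)) = 1.734532·exp(-1.74764) = 0.302129
  p_B = (1/(0.23·√(2π)))·exp(−(3.6−3.27)²/(2·0.23²)) = 1.734532·exp(-1.02930) = 0.619673
  p_C = (1/(0.23·√(2π)))·exp(−(3.6−3.54)²/(2·0.23²)) = 1.734532·exp(-0.03403) = 1.6765
Multiply by the mixture weights:
  π_A·p_A = 0.34 × 0.302129 = 0.102724
  π_B·p_B = 0.36 × 0.619673 = 0.223082
  π_C·p_C = 0.30 × 1.6765 = 0.502951
Denominator: 0.102724 + 0.223082 + 0.502951 = 0.828758
So the posterior for Type B is 0.223082 / 0.828758 ≈ 0.2692.

0.2692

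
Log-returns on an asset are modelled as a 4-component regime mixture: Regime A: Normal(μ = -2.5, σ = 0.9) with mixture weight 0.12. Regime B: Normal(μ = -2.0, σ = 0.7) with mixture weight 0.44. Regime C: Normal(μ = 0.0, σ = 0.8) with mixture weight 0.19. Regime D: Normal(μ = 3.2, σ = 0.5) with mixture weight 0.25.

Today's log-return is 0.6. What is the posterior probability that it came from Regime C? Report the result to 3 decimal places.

By Bayes' theorem, P(k | x) = π_k f_k(x) / Σ_j π_j f_j(x).
Component likelihoods at x = 0.6:
  f_A = (1/(0.9·√(2π)))·exp(−(0.6−-2.5)²/(2·0.9²)) = 0.443269·exp(-5.93210) = 0.00117595
  f_B = (1/(0.7·√(2π)))·exp(−(0.6−-2.0)²/(2·0.7²)) = 0.569918·exp(-6.89796) = 0.000575528
  f_C = (1/(0.8·√(2π)))·exp(−(0.6−0.0)²/(2·0.8²)) = 0.498678·exp(-0.28125) = 0.376422
  f_D = (1/(0.5·√(2π)))·exp(−(0.6−3.2)²/(2·0.5²)) = 0.797885·exp(-13.52000) = 1.07221e-06
Unnormalised posteriors:
  π_A·f_A = 0.12 × 0.00117595 = 0.000141114
  π_B·f_B = 0.44 × 0.000575528 = 0.000253232
  π_C·f_C = 0.19 × 0.376422 = 0.0715201
  π_D·f_D = 0.25 × 1.07221e-06 = 2.68052e-07
Evidence: 0.000141114 + 0.000253232 + 0.0715201 + 2.68052e-07 = 0.0719148
P(Regime C | the observation) = 0.0715201 / 0.0719148 ≈ 0.995

0.995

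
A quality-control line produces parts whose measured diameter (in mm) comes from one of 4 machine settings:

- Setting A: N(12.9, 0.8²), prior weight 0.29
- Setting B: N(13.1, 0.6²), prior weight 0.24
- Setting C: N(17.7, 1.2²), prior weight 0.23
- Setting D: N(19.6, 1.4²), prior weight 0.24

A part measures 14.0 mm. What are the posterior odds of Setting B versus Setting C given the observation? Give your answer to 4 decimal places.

78.5849

Since P(k|x) ∝ w_k f_k(x), the posterior odds are w_i f_i(x) / (w_j f_j(x)).
Component likelihoods at x = 14.0 mm:
  f_A = (1/(0.8·√(2π)))·exp(−(14.0−12.9)²/(2·0.8²)) = 0.498678·exp(-0.94531) = 0.193765
  f_B = (1/(0.6·√(2π)))·exp(−(14.0−13.1)²/(2·0.6²)) = 0.664904·exp(-1.12500) = 0.215863
  f_C = (1/(1.2·√(2π)))·exp(−(14.0−17.7)²/(2·1.2²)) = 0.332452·exp(-4.75347) = 0.0028663
  f_D = (1/(1.4·√(2π)))·exp(−(14.0−19.6)²/(2·1.4²)) = 0.284959·exp(-8.00000) = 9.5593e-05
0.051807 / 0.00065925 ≈ 78.5849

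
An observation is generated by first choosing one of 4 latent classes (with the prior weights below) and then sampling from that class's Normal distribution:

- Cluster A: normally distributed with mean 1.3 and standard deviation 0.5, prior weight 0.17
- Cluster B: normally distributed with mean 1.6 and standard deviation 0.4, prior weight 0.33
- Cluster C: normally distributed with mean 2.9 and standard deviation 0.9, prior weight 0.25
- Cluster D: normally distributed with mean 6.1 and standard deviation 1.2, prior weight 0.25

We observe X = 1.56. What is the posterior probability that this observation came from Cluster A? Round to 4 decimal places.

The responsibility of component k is w_k f_k(x) divided by Σ_j w_j f_j(x).
Component likelihoods at x = 1.56:
  f_A = (1/(0.5·√(2π)))·exp(−(1.56−1.3)²/(2·0.5²)) = 0.797885·exp(-0.13520) = 0.696985
  f_B = (1/(0.4·√(2π)))·exp(−(1.56−1.6)²/(2·0.4²)) = 0.997356·exp(-0.00500) = 0.992381
  f_C = (1/(0.9·√(2π)))·exp(−(1.56−2.9)²/(2·0.9²)) = 0.443269·exp(-1.10840) = 0.146318
  f_D = (1/(1.2·√(2π)))·exp(−(1.56−6.1)²/(2·1.2²)) = 0.332452·exp(-7.15681) = 0.00025916
Unnormalised posteriors:
  w_A·f_A = 0.17 × 0.696985 = 0.118487
  w_B·f_B = 0.33 × 0.992381 = 0.327486
  w_C·f_C = 0.25 × 0.146318 = 0.0365795
  w_D·f_D = 0.25 × 0.00025916 = 6.479e-05
Evidence: 0.118487 + 0.327486 + 0.0365795 + 6.479e-05 = 0.482618
P(Cluster A | the observation) = 0.118487 / 0.482618 ≈ 0.2455

0.2455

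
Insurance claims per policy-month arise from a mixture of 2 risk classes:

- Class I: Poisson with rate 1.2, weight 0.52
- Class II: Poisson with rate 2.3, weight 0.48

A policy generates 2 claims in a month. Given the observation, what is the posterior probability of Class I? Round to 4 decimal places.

P(component k | x) = π_k·f_k(x) / marginal(x), where marginal(x) = Σ_j π_j·f_j(x).
Evaluate each component's likelihood at the observed value:
  f_I = 0.21686
  f_II = 0.265185
Weight by the priors:
  π_I·f_I = 0.52 × 0.21686 = 0.112767
  π_II·f_II = 0.48 × 0.265185 = 0.127289
Normaliser: 0.112767 + 0.127289 = 0.240056
P(Class I | the observation) = 0.112767 / 0.240056 ≈ 0.4698

0.4698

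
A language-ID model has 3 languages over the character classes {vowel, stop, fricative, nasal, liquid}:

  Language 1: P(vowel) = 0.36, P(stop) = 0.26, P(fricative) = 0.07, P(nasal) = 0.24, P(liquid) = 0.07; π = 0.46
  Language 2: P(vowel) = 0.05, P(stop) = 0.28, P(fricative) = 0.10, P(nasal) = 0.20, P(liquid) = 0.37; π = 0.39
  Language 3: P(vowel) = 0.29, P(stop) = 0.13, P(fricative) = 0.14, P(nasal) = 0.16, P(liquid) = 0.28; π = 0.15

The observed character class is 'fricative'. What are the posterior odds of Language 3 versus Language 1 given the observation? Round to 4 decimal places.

0.6522

Since P(k|x) ∝ π_k f_k(x), the posterior odds are π_i f_i(x) / (π_j f_j(x)).
Evaluate each component's likelihood at the observed value:
  p_1 = P(fricative | comp) = 0.07
  p_2 = P(fricative | comp) = 0.10
  p_3 = P(fricative | comp) = 0.14
0.021 / 0.0322 ≈ 0.6522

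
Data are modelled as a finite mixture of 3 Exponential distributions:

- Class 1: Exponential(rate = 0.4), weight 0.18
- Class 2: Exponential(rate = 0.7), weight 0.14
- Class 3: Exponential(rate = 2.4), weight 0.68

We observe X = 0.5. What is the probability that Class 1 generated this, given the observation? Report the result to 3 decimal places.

P(component k | x) = w_k·f_k(x) / marginal(x), where marginal(x) = Σ_j w_j·f_j(x).
Component likelihoods at x = 0.5:
  f_1 = 0.327492
  f_2 = 0.493282
  f_3 = 0.722866
Unnormalised posteriors:
  w_1·f_1 = 0.18 × 0.327492 = 0.0589486
  w_2·f_2 = 0.14 × 0.493282 = 0.0690594
  w_3·f_3 = 0.68 × 0.722866 = 0.491549
Normaliser: 0.0589486 + 0.0690594 + 0.491549 = 0.619557
P(Class 1 | the observation) ≈ 0.095

0.095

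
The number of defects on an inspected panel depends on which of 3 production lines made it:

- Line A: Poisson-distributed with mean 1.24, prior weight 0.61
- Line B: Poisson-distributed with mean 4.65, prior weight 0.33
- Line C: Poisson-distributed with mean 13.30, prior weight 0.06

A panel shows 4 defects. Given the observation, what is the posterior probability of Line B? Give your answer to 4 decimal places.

0.7782

The responsibility of component k is π_k f_k(x) divided by Σ_j π_j f_j(x).
Component likelihoods at x = 4 defects:
  L_A = e^(−1.24)·1.24^4/4! = 0.0285069
  L_B = e^(−4.65)·4.65^4/4! = 0.186265
  L_C = e^(−13.30)·13.30^4/4! = 0.00218313
Weight by the priors:
  π_A·L_A = 0.61 × 0.0285069 = 0.0173892
  π_B·L_B = 0.33 × 0.186265 = 0.0614674
  π_C·L_C = 0.06 × 0.00218313 = 0.000130988
Denominator: 0.0173892 + 0.0614674 + 0.000130988 = 0.0789877
P(Line B | 4 defects) ≈ 0.7782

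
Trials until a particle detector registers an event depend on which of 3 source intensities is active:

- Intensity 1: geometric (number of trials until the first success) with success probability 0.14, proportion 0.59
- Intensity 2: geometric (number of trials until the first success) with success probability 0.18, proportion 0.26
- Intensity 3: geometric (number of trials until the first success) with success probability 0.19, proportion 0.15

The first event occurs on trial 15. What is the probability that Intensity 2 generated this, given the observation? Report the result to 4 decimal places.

0.2020

P(component k | x) = π_k·f_k(x) / marginal(x), where marginal(x) = Σ_j π_j·f_j(x).
Geometric probabilities:
  f_1 = 0.0169475
  f_2 = 0.0111858
  f_3 = 0.00994361
Unnormalised posteriors:
  π_1·f_1 = 0.59 × 0.0169475 = 0.00999904
  π_2·f_2 = 0.26 × 0.0111858 = 0.0029083
  π_3·f_3 = 0.15 × 0.00994361 = 0.00149154
Sum: 0.00999904 + 0.0029083 + 0.00149154 = 0.0143989
P(Intensity 2 | 15) = 0.0029083 / 0.0143989 ≈ 0.2020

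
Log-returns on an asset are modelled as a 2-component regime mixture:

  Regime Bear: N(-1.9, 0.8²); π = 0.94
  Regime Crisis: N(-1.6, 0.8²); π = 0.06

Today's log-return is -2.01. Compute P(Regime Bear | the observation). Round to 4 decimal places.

By Bayes' theorem, P(k | x) = w_k f_k(x) / Σ_j w_j f_j(x).
Normal densities:
  L_Bear = (1/(0.8·√(2π)))·exp(−(-2.01−-1.9)²/(2·0.8²)) = 0.498678·exp(-0.00945) = 0.493986
  L_Crisis = (1/(0.8·√(2π)))·exp(−(-2.01−-1.6)²/(2·0.8²)) = 0.498678·exp(-0.13133) = 0.437306
Unnormalised posteriors:
  w_Bear·L_Bear = 0.94 × 0.493986 = 0.464347
  w_Crisis·L_Crisis = 0.06 × 0.437306 = 0.0262383
Evidence: 0.464347 + 0.0262383 = 0.490585
So the posterior for Regime Bear is 0.464347 / 0.490585 ≈ 0.9465.

0.9465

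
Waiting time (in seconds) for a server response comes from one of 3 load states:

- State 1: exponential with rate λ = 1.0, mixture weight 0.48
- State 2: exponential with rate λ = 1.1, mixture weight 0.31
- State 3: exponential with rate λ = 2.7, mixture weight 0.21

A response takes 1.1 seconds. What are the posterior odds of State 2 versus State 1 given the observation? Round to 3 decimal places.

0.636

Since P(k|x) ∝ P(Z=k) f_k(x), the posterior odds are P(Z=i) f_i(x) / (P(Z=j) f_j(x)).
Exponential densities:
  L_1 = 0.332871
  L_2 = 0.328017
  L_3 = 0.138519
Posterior odds = (P(Z=2)·L_2) / (P(Z=1)·L_1) = (0.31·0.328017) / (0.48·0.332871) = 0.101685 / 0.159778 ≈ 0.636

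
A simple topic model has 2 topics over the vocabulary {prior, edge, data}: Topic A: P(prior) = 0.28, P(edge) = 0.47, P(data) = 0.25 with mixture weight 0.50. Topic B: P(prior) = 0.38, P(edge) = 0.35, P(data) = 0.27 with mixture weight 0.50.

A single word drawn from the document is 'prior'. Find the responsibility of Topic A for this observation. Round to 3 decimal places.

0.424

By Bayes' theorem, P(k | x) = π_k f_k(x) / Σ_j π_j f_j(x).
Categorical probabilities:
  L_A = P(prior | comp) = 0.28
  L_B = P(prior | comp) = 0.38
Multiply by the mixture weights:
  π_A·L_A = 0.50 × 0.28 = 0.14
  π_B·L_B = 0.50 × 0.38 = 0.19
Evidence: 0.14 + 0.19 = 0.33
P(Topic A | x) = 0.14 / 0.33 ≈ 0.424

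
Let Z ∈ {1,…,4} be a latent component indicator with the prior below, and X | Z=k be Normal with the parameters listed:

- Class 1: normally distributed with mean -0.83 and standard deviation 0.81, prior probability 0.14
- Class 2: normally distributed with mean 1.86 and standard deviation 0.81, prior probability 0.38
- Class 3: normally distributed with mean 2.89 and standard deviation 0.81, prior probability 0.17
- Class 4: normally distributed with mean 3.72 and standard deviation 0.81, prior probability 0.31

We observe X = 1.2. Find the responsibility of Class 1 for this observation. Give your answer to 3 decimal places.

0.020

By Bayes' theorem, P(k | x) = π_k f_k(x) / Σ_j π_j f_j(x).
Normal densities:
  L_1 = 0.0213081
  L_2 = 0.353391
  L_3 = 0.0558665
  L_4 = 0.00389632
Weight by the priors:
  π_1·L_1 = 0.14 × 0.0213081 = 0.00298313
  π_2·L_2 = 0.38 × 0.353391 = 0.134289
  π_3·L_3 = 0.17 × 0.0558665 = 0.0094973
  π_4·L_4 = 0.31 × 0.00389632 = 0.00120786
Marginal: 0.00298313 + 0.134289 + 0.0094973 + 0.00120786 = 0.147977
So the posterior for Class 1 is 0.00298313 / 0.147977 ≈ 0.020.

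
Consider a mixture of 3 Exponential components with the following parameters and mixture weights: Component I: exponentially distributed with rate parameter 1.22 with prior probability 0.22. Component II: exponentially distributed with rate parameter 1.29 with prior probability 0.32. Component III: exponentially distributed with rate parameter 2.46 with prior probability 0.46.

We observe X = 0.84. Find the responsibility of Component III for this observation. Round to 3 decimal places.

0.378

Apply Bayes' rule: the posterior for each component is proportional to its prior times its likelihood at x.
Exponential densities:
  L_I = 0.437819
  L_II = 0.436504
  L_III = 0.311537
Weight by the priors:
  π_I·L_I = 0.22 × 0.437819 = 0.0963202
  π_II·L_II = 0.32 × 0.436504 = 0.139681
  π_III·L_III = 0.46 × 0.311537 = 0.143307
Denominator: 0.0963202 + 0.139681 + 0.143307 = 0.379308
P(Component III | the observation) = 0.143307 / 0.379308 ≈ 0.378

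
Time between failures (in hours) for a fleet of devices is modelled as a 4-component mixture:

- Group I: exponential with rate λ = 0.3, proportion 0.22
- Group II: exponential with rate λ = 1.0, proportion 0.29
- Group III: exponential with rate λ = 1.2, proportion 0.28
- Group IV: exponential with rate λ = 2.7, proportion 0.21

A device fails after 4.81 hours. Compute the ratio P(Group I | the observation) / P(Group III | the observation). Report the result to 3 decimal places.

The posterior odds equal the prior odds times the likelihood ratio: (π_i/π_j)·(f_i(x)/f_j(x)).
Exponential densities:
  L_I = 0.0708654
  L_II = 0.00814786
  L_III = 0.00373623
  L_IV = 6.18274e-06
Posterior odds = (π_I·L_I) / (π_III·L_III) = (0.22·0.0708654) / (0.28·0.00373623) = 0.0155904 / 0.00104614 ≈ 14.903

14.903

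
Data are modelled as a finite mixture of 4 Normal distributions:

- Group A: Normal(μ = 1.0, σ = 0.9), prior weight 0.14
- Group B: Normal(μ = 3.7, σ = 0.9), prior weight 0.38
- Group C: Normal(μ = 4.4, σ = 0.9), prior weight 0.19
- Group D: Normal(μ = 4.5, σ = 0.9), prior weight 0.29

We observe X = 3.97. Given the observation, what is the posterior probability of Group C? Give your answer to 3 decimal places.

P(component k | x) = w_k·f_k(x) / marginal(x), where marginal(x) = Σ_j w_j·f_j(x).
Component likelihoods at x = 3.97:
  f_A = 0.00191397
  f_B = 0.423764
  f_C = 0.395457
  f_D = 0.372703
Unnormalised posteriors:
  w_A·f_A = 0.14 × 0.00191397 = 0.000267955
  w_B·f_B = 0.38 × 0.423764 = 0.16103
  w_C·f_C = 0.19 × 0.395457 = 0.0751368
  w_D·f_D = 0.29 × 0.372703 = 0.108084
Normaliser: 0.000267955 + 0.16103 + 0.0751368 + 0.108084 = 0.344519
P(Group C | 3.97) ≈ 0.218

0.218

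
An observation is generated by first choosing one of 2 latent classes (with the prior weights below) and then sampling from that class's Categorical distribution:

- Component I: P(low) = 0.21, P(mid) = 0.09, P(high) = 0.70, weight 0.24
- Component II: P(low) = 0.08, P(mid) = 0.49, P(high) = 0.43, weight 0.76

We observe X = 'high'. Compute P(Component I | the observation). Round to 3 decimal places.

Apply Bayes' rule: the posterior for each component is proportional to its prior times its likelihood at x.
Component likelihoods at x = 'high':
  L_I = 0.7
  L_II = 0.43
Weight by the priors:
  w_I·L_I = 0.24 × 0.7 = 0.168
  w_II·L_II = 0.76 × 0.43 = 0.3268
Denominator: 0.168 + 0.3268 = 0.4948
P(Component I | data) = 0.168 / 0.4948 ≈ 0.340

0.340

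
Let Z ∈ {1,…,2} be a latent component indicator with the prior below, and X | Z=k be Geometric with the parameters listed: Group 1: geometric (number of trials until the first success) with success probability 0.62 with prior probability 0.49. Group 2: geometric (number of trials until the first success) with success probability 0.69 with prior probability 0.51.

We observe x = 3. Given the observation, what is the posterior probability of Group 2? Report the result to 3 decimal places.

P(component k | x) = π_k·f_k(x) / marginal(x), where marginal(x) = Σ_j π_j·f_j(x).
Evaluate each component's likelihood at the observed value:
  L_1 = 0.089528
  L_2 = 0.066309
Weight by the priors:
  π_1·L_1 = 0.49 × 0.089528 = 0.0438687
  π_2·L_2 = 0.51 × 0.066309 = 0.0338176
Sum: 0.0438687 + 0.0338176 = 0.0776863
P(Group 2 | the observation) = 0.0338176 / 0.0776863 ≈ 0.435

0.435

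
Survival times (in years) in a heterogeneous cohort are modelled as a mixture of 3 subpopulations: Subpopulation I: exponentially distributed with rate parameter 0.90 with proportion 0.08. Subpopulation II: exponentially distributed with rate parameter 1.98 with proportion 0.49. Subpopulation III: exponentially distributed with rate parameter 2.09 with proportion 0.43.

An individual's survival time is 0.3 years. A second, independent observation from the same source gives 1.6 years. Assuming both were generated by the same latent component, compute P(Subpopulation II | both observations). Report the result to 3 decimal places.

0.486

Apply Bayes' rule: the posterior for each component is proportional to its prior times its likelihood at x.
Since both observations come from the same component, the likelihood for component k is f_k(x₁)·f_k(x₂).
  f_I = [0.90·e^(−0.90·0.3) = 0.90·e^(−0.2700) = 0.687042] × [0.213235] = 0.146501
  f_II = [1.98·e^(−1.98·0.3) = 1.98·e^(−0.5940) = 1.09319] × [0.0833336] = 0.0910992
  f_III = [2.09·e^(−2.09·0.3) = 2.09·e^(−0.6270) = 1.11646] × [0.0737676] = 0.0823586
Prior × likelihood for each component:
  π_I·f_I = 0.08 × 0.146501 = 0.0117201
  π_II·f_II = 0.49 × 0.0910992 = 0.0446386
  π_III·f_III = 0.43 × 0.0823586 = 0.0354142
Marginal: 0.0117201 + 0.0446386 + 0.0354142 = 0.0917729
Responsibility of Subpopulation II: 0.0446386 / 0.0917729 ≈ 0.486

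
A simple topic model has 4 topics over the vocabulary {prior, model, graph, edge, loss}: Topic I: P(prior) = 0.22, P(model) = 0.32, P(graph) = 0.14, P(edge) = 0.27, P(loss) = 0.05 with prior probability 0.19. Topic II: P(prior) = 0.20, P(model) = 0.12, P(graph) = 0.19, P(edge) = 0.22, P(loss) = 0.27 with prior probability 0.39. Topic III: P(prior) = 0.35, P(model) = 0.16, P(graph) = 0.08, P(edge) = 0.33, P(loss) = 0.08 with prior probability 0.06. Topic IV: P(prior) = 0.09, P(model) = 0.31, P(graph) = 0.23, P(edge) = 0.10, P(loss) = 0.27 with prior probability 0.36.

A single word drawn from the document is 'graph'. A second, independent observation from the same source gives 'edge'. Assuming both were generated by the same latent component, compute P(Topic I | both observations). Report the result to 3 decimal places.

By Bayes' theorem, P(k | x) = π_k f_k(x) / Σ_j π_j f_j(x).
Since both observations come from the same component, the likelihood for component k is f_k(x₁)·f_k(x₂).
  L_I = [0.14] × [0.27] = 0.0378
  L_II = [0.19] × [0.22] = 0.0418
  L_III = [0.08] × [0.33] = 0.0264
  L_IV = [0.23] × [0.1] = 0.023
Prior × likelihood for each component:
  π_I·L_I = 0.19 × 0.0378 = 0.007182
  π_II·L_II = 0.39 × 0.0418 = 0.016302
  π_III·L_III = 0.06 × 0.0264 = 0.001584
  π_IV·L_IV = 0.36 × 0.023 = 0.00828
Marginal: 0.007182 + 0.016302 + 0.001584 + 0.00828 = 0.033348
P(Topic I | data) = 0.007182 / 0.033348 ≈ 0.215

0.215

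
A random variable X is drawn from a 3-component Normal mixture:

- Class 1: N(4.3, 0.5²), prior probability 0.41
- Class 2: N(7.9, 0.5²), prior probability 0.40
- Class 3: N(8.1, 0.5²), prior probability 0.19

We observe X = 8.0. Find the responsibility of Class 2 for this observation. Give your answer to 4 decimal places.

0.6780

The responsibility of component k is π_k f_k(x) divided by Σ_j π_j f_j(x).
Normal densities:
  L_1 = (1/(0.5·√(2π)))·exp(−(8.0−4.3)²/(2·0.5²)) = 0.797885·exp(-27.38000) = 1.02555e-12
  L_2 = (1/(0.5·√(2π)))·exp(−(8.0−7.9)²/(2·0.5²)) = 0.797885·exp(-0.02000) = 0.782085
  L_3 = (1/(0.5·√(2π)))·exp(−(8.0−8.1)²/(2·0.5²)) = 0.797885·exp(-0.02000) = 0.782085
Weight by the priors:
  π_1·L_1 = 0.41 × 1.02555e-12 = 4.20476e-13
  π_2·L_2 = 0.40 × 0.782085 = 0.312834
  π_3·L_3 = 0.19 × 0.782085 = 0.148596
Normaliser: 4.20476e-13 + 0.312834 + 0.148596 = 0.46143
P(Class 2 | x) = 0.312834 / 0.46143 ≈ 0.6780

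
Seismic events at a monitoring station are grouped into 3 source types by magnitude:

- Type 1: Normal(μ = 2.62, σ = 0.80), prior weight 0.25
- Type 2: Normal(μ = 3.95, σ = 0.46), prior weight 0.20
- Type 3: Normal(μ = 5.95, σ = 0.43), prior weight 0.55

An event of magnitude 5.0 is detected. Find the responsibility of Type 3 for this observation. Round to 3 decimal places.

0.756

Apply Bayes' rule: the posterior for each component is proportional to its prior times its likelihood at x.
Component likelihoods at x = 5.0:
  f_1 = 0.00596941
  f_2 = 0.064084
  f_3 = 0.0808244
Prior × likelihood for each component:
  π_1·f_1 = 0.25 × 0.00596941 = 0.00149235
  π_2·f_2 = 0.20 × 0.064084 = 0.0128168
  π_3·f_3 = 0.55 × 0.0808244 = 0.0444534
Denominator: 0.00149235 + 0.0128168 + 0.0444534 = 0.0587625
P(Type 3 | data) = 0.0444534 / 0.0587625 ≈ 0.756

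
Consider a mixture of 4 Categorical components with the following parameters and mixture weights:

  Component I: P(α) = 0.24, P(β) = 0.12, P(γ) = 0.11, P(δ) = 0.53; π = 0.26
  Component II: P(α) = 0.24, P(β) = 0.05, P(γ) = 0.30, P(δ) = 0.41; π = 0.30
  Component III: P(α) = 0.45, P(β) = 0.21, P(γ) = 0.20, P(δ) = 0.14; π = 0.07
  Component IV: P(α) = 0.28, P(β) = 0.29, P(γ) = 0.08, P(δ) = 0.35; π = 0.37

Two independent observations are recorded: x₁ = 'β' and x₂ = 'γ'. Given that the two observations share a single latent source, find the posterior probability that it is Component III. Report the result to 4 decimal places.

Apply Bayes' rule: the posterior for each component is proportional to its prior times its likelihood at x.
Since both observations come from the same component, the likelihood for component k is f_k(x₁)·f_k(x₂).
  p_I = [P(β | comp) = 0.12] × [0.11] = 0.0132
  p_II = [P(β | comp) = 0.05] × [0.3] = 0.015
  p_III = [P(β | comp) = 0.21] × [0.2] = 0.042
  p_IV = [P(β | comp) = 0.29] × [0.08] = 0.0232
Prior × likelihood for each component:
  w_I·p_I = 0.26 × 0.0132 = 0.003432
  w_II·p_II = 0.30 × 0.015 = 0.0045
  w_III·p_III = 0.07 × 0.042 = 0.00294
  w_IV·p_IV = 0.37 × 0.0232 = 0.008584
Marginal: 0.003432 + 0.0045 + 0.00294 + 0.008584 = 0.019456
P(Component III | x₁,x₂) = 0.00294 / 0.019456 ≈ 0.1511

0.1511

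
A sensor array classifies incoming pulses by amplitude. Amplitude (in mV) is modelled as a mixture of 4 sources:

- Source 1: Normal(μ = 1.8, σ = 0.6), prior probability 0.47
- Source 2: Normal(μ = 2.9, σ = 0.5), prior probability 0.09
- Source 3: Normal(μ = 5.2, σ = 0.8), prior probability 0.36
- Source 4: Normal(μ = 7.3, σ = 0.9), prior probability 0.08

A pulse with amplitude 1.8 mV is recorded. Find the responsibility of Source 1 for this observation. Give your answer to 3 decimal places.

P(component k | x) = π_k·f_k(x) / marginal(x), where marginal(x) = Σ_j π_j·f_j(x).
Component likelihoods at x = 1.8 mV:
  L_1 = 0.664904
  L_2 = 0.0709492
  L_3 = 5.96483e-05
  L_4 = 3.44474e-09
Weight by the priors:
  π_1·L_1 = 0.47 × 0.664904 = 0.312505
  π_2·L_2 = 0.09 × 0.0709492 = 0.00638543
  π_3·L_3 = 0.36 × 5.96483e-05 = 2.14734e-05
  π_4·L_4 = 0.08 × 3.44474e-09 = 2.75579e-10
Normaliser: 0.312505 + 0.00638543 + 2.14734e-05 + 2.75579e-10 = 0.318912
P(Source 1 | 1.8 mV) = 0.312505 / 0.318912 ≈ 0.980

0.980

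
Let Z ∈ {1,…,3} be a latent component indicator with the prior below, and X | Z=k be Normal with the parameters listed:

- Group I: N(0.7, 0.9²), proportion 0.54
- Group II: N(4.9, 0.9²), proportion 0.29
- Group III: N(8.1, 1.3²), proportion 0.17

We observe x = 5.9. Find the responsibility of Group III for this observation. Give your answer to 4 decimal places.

By Bayes' theorem, P(k | x) = π_k f_k(x) / Σ_j π_j f_j(x).
Normal densities:
  p_I = 2.49864e-08
  p_II = 0.239103
  p_III = 0.0732955
Unnormalised posteriors:
  π_I·p_I = 0.54 × 2.49864e-08 = 1.34926e-08
  π_II·p_II = 0.29 × 0.239103 = 0.0693398
  π_III·p_III = 0.17 × 0.0732955 = 0.0124602
Normaliser: 1.34926e-08 + 0.0693398 + 0.0124602 = 0.0818
P(Group III | the observation) ≈ 0.1523

0.1523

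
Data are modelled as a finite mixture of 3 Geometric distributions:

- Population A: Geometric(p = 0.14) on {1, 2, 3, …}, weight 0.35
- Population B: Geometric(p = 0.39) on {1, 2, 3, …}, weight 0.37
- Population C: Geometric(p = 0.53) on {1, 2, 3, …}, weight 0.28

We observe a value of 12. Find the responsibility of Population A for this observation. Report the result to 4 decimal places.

Apply Bayes' rule: the posterior for each component is proportional to its prior times its likelihood at x.
Component likelihoods at x = 12:
  f_A = 0.14·(1−0.14)^11 = 0.14·0.190319 = 0.0266447
  f_B = 0.39·(1−0.39)^11 = 0.39·0.00435139 = 0.00169704
  f_C = 0.53·(1−0.53)^11 = 0.53·0.000247216 = 0.000131024
Weight by the priors:
  w_A·f_A = 0.35 × 0.0266447 = 0.00932565
  w_B·f_B = 0.37 × 0.00169704 = 0.000627906
  w_C·f_C = 0.28 × 0.000131024 = 3.66868e-05
Normaliser: 0.00932565 + 0.000627906 + 3.66868e-05 = 0.00999024
P(Population A | the observation) = 0.00932565 / 0.00999024 ≈ 0.9335

0.9335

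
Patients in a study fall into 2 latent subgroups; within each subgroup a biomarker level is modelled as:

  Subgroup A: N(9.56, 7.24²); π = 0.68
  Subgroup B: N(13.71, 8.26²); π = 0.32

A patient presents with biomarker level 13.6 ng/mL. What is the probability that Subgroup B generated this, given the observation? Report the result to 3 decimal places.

0.325

Posterior ∝ prior × likelihood, so P(k | x) ∝ π_k f_k(x); normalise over all components.
Component likelihoods at x = 13.6 ng/mL:
  p_A = 0.0471582
  p_B = 0.0482938
Weight by the priors:
  π_A·p_A = 0.68 × 0.0471582 = 0.0320676
  π_B·p_B = 0.32 × 0.0482938 = 0.015454
Normaliser: 0.0320676 + 0.015454 = 0.0475216
P(Subgroup B | x) = 0.015454 / 0.0475216 ≈ 0.325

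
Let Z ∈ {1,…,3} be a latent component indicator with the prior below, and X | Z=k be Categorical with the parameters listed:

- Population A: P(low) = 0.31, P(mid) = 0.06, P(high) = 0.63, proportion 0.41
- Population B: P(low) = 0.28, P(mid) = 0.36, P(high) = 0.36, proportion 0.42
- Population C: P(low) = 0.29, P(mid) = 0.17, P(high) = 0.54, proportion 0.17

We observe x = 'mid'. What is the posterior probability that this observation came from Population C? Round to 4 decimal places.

Posterior ∝ prior × likelihood, so P(k | x) ∝ w_k f_k(x); normalise over all components.
Categorical probabilities:
  L_A = 0.06
  L_B = 0.36
  L_C = 0.17
Prior × likelihood for each component:
  w_A·L_A = 0.41 × 0.06 = 0.0246
  w_B·L_B = 0.42 × 0.36 = 0.1512
  w_C·L_C = 0.17 × 0.17 = 0.0289
Sum: 0.0246 + 0.1512 + 0.0289 = 0.2047
P(Population C | x) ≈ 0.1412

0.1412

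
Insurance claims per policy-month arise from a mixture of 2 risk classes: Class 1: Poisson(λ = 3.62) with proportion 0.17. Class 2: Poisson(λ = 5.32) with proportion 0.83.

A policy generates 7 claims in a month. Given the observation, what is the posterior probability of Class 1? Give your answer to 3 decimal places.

By Bayes' theorem, P(k | x) = π_k f_k(x) / Σ_j π_j f_j(x).
Poisson probabilities:
  L_1 = e^(−3.62)·3.62^7/7! = 0.0432896
  L_2 = e^(−5.32)·5.32^7/7! = 0.117086
Prior × likelihood for each component:
  π_1·L_1 = 0.17 × 0.0432896 = 0.00735923
  π_2·L_2 = 0.83 × 0.117086 = 0.0971812
Marginal: 0.00735923 + 0.0971812 = 0.10454
So the posterior for Class 1 is 0.00735923 / 0.10454 ≈ 0.070.

0.070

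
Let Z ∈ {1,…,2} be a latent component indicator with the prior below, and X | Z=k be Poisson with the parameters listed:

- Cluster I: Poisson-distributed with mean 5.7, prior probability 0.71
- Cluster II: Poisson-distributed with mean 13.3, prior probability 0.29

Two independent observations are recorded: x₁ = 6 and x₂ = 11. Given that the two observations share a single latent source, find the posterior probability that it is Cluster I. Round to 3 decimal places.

Posterior ∝ prior × likelihood, so P(k | x) ∝ π_k f_k(x); normalise over all components.
Since both observations come from the same component, the likelihood for component k is f_k(x₁)·f_k(x₂).
  f_I = [e^(−5.7)·5.7^6/6! = 0.159382] × [0.0172977] = 0.00275694
  f_II = [e^(−13.3)·13.3^6/6! = 0.0128724] × [0.0966264] = 0.00124382
Multiply by the mixture weights:
  π_I·f_I = 0.71 × 0.00275694 = 0.00195743
  π_II·f_II = 0.29 × 0.00124382 = 0.000360707
Evidence: 0.00195743 + 0.000360707 = 0.00231813
P(Cluster I | x₁,x₂) = 0.00195743 / 0.00231813 ≈ 0.844

0.844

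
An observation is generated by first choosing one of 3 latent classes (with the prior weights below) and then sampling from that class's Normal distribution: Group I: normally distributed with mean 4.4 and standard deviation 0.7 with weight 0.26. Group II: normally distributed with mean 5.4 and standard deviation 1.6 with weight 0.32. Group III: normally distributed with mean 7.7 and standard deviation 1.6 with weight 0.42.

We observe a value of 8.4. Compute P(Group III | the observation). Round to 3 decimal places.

The responsibility of component k is π_k f_k(x) divided by Σ_j π_j f_j(x).
Normal densities:
  p_I = (1/(0.7·√(2π)))·exp(−(8.4−4.4)²/(2·0.7²)) = 0.569918·exp(-16.32653) = 4.6269e-08
  p_II = (1/(1.6·√(2π)))·exp(−(8.4−5.4)²/(2·1.6²)) = 0.249339·exp(-1.75781) = 0.0429914
  p_III = (1/(1.6·√(2π)))·exp(−(8.4−7.7)²/(2·1.6²)) = 0.249339·exp(-0.09570) = 0.226583
Prior × likelihood for each component:
  π_I·p_I = 0.26 × 4.6269e-08 = 1.20299e-08
  π_II·p_II = 0.32 × 0.0429914 = 0.0137573
  π_III·p_III = 0.42 × 0.226583 = 0.0951647
Denominator: 1.20299e-08 + 0.0137573 + 0.0951647 = 0.108922
P(Group III | x) = 0.0951647 / 0.108922 ≈ 0.874

0.874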